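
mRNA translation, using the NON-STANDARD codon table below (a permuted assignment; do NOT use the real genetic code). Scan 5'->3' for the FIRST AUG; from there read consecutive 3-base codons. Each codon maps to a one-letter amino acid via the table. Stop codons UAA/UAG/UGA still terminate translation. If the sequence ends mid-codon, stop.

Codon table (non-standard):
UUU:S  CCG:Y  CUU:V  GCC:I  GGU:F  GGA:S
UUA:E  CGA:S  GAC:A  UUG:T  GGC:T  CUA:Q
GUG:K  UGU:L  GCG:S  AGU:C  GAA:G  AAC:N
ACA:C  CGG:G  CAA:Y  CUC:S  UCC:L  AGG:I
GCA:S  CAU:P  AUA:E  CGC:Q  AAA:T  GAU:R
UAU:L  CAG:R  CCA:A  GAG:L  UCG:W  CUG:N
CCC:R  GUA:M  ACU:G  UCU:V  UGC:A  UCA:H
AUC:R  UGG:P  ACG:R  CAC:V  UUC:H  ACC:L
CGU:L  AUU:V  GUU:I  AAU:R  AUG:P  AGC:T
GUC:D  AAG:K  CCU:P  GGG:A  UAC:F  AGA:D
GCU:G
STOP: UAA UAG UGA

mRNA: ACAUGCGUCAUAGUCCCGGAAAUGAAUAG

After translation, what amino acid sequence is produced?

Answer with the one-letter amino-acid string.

Answer: PLPCRSRG

Derivation:
start AUG at pos 2
pos 2: AUG -> P; peptide=P
pos 5: CGU -> L; peptide=PL
pos 8: CAU -> P; peptide=PLP
pos 11: AGU -> C; peptide=PLPC
pos 14: CCC -> R; peptide=PLPCR
pos 17: GGA -> S; peptide=PLPCRS
pos 20: AAU -> R; peptide=PLPCRSR
pos 23: GAA -> G; peptide=PLPCRSRG
pos 26: UAG -> STOP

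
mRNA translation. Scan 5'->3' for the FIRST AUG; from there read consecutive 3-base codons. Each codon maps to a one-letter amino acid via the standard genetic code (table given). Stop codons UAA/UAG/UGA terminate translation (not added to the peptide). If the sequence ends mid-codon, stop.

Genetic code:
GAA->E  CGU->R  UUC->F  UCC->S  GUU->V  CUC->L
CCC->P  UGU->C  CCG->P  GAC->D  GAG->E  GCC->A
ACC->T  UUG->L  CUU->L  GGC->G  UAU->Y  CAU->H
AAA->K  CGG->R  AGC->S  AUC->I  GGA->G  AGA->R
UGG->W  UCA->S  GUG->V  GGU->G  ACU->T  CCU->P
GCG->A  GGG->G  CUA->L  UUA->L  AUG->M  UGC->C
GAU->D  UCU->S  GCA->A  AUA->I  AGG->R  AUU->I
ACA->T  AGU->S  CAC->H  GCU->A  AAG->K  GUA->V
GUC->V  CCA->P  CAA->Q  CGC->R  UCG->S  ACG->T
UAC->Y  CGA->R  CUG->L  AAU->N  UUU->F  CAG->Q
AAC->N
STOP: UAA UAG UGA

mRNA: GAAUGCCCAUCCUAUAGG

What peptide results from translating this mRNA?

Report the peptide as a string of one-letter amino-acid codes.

start AUG at pos 2
pos 2: AUG -> M; peptide=M
pos 5: CCC -> P; peptide=MP
pos 8: AUC -> I; peptide=MPI
pos 11: CUA -> L; peptide=MPIL
pos 14: UAG -> STOP

Answer: MPIL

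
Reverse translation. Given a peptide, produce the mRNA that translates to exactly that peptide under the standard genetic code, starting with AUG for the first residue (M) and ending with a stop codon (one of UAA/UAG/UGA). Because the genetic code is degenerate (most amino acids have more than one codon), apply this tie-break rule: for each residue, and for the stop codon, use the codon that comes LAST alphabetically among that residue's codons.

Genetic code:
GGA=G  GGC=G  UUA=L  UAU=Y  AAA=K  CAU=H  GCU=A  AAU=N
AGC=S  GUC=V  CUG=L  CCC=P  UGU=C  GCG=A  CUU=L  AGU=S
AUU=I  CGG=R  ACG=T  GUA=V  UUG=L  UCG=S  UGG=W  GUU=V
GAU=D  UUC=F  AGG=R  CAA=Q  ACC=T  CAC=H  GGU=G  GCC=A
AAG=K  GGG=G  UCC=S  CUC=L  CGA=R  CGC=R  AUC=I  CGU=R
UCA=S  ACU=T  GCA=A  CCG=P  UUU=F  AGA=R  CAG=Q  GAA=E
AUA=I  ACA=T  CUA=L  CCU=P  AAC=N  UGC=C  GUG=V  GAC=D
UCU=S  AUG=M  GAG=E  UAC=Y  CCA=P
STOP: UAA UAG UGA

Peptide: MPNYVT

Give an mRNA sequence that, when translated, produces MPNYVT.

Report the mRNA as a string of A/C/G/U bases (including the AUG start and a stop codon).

Answer: mRNA: AUGCCUAAUUAUGUUACUUGA

Derivation:
residue 1: M -> AUG (start codon)
residue 2: P codons sorted = CCA,CCC,CCG,CCU -> pick last = CCU
residue 3: N codons sorted = AAC,AAU -> pick last = AAU
residue 4: Y codons sorted = UAC,UAU -> pick last = UAU
residue 5: V codons sorted = GUA,GUC,GUG,GUU -> pick last = GUU
residue 6: T codons sorted = ACA,ACC,ACG,ACU -> pick last = ACU
terminator: stop codons sorted = UAA,UAG,UGA -> pick last = UGA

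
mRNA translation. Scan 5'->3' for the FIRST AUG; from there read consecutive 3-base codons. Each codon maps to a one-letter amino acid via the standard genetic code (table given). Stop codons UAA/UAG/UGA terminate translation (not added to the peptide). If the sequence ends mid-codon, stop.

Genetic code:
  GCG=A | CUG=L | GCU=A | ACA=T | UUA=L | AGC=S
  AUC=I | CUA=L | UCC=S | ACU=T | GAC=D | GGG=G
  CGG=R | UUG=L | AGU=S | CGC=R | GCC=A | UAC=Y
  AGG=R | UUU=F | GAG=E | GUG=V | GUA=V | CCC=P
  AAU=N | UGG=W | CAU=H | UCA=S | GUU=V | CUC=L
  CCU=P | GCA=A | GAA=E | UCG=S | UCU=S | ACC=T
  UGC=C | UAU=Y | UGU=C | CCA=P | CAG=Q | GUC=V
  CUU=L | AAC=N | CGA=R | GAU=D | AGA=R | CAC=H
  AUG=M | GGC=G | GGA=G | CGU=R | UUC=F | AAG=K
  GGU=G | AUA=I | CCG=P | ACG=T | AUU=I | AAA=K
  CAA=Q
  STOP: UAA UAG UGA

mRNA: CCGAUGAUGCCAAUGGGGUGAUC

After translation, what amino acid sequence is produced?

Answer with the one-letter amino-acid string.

start AUG at pos 3
pos 3: AUG -> M; peptide=M
pos 6: AUG -> M; peptide=MM
pos 9: CCA -> P; peptide=MMP
pos 12: AUG -> M; peptide=MMPM
pos 15: GGG -> G; peptide=MMPMG
pos 18: UGA -> STOP

Answer: MMPMG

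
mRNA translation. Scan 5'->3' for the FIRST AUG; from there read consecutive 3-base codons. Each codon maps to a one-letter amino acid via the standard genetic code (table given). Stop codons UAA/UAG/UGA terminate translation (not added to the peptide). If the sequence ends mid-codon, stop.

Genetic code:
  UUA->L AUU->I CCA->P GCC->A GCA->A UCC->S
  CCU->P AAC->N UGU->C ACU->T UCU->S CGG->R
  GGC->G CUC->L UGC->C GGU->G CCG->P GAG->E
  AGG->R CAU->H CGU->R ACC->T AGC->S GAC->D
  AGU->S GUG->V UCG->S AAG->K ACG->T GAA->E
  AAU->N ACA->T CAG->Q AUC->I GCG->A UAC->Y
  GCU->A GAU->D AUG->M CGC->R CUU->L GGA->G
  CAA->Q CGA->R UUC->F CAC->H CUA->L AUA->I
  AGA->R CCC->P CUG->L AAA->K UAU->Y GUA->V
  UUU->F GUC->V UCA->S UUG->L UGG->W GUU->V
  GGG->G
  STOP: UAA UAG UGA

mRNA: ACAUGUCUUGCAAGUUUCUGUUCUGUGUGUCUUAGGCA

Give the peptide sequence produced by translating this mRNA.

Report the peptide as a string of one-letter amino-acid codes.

Answer: MSCKFLFCVS

Derivation:
start AUG at pos 2
pos 2: AUG -> M; peptide=M
pos 5: UCU -> S; peptide=MS
pos 8: UGC -> C; peptide=MSC
pos 11: AAG -> K; peptide=MSCK
pos 14: UUU -> F; peptide=MSCKF
pos 17: CUG -> L; peptide=MSCKFL
pos 20: UUC -> F; peptide=MSCKFLF
pos 23: UGU -> C; peptide=MSCKFLFC
pos 26: GUG -> V; peptide=MSCKFLFCV
pos 29: UCU -> S; peptide=MSCKFLFCVS
pos 32: UAG -> STOP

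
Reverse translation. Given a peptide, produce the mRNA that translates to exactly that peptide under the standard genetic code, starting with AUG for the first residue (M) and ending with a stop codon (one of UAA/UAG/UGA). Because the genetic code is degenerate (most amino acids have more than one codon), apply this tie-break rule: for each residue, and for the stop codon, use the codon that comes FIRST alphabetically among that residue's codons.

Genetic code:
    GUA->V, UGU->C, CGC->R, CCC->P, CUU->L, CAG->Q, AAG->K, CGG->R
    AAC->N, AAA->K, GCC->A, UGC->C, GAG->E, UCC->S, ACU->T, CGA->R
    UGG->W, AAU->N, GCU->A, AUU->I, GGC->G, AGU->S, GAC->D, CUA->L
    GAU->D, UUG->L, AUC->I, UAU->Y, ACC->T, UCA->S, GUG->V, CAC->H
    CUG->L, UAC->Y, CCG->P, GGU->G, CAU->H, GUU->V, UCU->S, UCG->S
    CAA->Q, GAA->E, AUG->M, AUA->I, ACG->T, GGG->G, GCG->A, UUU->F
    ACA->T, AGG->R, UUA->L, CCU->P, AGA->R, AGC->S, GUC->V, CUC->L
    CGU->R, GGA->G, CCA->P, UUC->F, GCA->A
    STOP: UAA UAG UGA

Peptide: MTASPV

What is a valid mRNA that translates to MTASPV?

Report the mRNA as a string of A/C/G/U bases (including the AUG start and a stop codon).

Answer: mRNA: AUGACAGCAAGCCCAGUAUAA

Derivation:
residue 1: M -> AUG (start codon)
residue 2: T codons sorted = ACA,ACC,ACG,ACU -> pick first = ACA
residue 3: A codons sorted = GCA,GCC,GCG,GCU -> pick first = GCA
residue 4: S codons sorted = AGC,AGU,UCA,UCC,UCG,UCU -> pick first = AGC
residue 5: P codons sorted = CCA,CCC,CCG,CCU -> pick first = CCA
residue 6: V codons sorted = GUA,GUC,GUG,GUU -> pick first = GUA
terminator: stop codons sorted = UAA,UAG,UGA -> pick first = UAA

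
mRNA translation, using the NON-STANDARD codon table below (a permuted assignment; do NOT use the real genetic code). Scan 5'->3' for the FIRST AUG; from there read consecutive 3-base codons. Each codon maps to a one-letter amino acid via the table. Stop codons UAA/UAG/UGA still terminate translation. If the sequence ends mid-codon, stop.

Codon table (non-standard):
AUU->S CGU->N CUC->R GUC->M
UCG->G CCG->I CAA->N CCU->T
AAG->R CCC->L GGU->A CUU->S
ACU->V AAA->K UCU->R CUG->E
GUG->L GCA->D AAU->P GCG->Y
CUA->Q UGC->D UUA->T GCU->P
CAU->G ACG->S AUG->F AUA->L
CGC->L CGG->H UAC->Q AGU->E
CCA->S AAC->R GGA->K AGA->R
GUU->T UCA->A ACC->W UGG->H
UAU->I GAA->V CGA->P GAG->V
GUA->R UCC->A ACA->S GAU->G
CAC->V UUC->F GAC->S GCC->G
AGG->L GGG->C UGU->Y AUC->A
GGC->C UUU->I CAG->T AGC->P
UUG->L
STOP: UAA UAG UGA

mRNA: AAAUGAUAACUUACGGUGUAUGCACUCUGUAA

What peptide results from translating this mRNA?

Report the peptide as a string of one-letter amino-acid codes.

Answer: FLVQARDVE

Derivation:
start AUG at pos 2
pos 2: AUG -> F; peptide=F
pos 5: AUA -> L; peptide=FL
pos 8: ACU -> V; peptide=FLV
pos 11: UAC -> Q; peptide=FLVQ
pos 14: GGU -> A; peptide=FLVQA
pos 17: GUA -> R; peptide=FLVQAR
pos 20: UGC -> D; peptide=FLVQARD
pos 23: ACU -> V; peptide=FLVQARDV
pos 26: CUG -> E; peptide=FLVQARDVE
pos 29: UAA -> STOP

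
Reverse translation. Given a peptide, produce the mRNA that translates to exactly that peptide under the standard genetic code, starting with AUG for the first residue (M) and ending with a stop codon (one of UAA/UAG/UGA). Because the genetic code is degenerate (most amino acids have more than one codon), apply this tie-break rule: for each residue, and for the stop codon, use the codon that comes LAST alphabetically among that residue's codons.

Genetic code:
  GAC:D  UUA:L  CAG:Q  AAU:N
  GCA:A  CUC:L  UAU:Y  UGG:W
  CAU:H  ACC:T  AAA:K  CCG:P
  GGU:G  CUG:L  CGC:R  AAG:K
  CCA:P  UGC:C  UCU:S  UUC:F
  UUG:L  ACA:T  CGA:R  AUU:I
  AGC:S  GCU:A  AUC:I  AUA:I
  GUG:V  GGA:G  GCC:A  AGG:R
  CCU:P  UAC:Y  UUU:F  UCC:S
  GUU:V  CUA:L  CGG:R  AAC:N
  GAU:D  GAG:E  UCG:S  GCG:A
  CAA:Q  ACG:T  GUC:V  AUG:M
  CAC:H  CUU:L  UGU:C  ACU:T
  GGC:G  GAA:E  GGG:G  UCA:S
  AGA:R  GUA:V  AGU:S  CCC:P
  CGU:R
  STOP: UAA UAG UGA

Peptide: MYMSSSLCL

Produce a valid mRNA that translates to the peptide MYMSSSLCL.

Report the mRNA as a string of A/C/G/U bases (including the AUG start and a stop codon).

residue 1: M -> AUG (start codon)
residue 2: Y codons sorted = UAC,UAU -> pick last = UAU
residue 3: M -> AUG (only codon)
residue 4: S codons sorted = AGC,AGU,UCA,UCC,UCG,UCU -> pick last = UCU
residue 5: S codons sorted = AGC,AGU,UCA,UCC,UCG,UCU -> pick last = UCU
residue 6: S codons sorted = AGC,AGU,UCA,UCC,UCG,UCU -> pick last = UCU
residue 7: L codons sorted = CUA,CUC,CUG,CUU,UUA,UUG -> pick last = UUG
residue 8: C codons sorted = UGC,UGU -> pick last = UGU
residue 9: L codons sorted = CUA,CUC,CUG,CUU,UUA,UUG -> pick last = UUG
terminator: stop codons sorted = UAA,UAG,UGA -> pick last = UGA

Answer: mRNA: AUGUAUAUGUCUUCUUCUUUGUGUUUGUGA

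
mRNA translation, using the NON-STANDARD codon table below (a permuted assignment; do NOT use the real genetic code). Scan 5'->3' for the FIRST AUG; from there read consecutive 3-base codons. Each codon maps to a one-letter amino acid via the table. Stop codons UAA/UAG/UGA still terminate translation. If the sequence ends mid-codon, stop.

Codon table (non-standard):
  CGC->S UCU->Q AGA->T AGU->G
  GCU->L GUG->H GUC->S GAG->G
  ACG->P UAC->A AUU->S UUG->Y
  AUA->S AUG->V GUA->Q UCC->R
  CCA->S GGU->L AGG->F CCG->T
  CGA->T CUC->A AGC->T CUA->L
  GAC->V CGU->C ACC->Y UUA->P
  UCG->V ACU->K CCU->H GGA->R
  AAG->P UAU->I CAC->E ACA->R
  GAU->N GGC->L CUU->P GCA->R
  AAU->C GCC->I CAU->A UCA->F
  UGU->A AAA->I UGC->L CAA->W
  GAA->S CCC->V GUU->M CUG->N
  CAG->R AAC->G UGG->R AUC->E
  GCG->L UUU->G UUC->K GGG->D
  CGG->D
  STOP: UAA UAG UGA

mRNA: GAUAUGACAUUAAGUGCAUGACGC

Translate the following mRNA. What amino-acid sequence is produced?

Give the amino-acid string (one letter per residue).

Answer: VRPGR

Derivation:
start AUG at pos 3
pos 3: AUG -> V; peptide=V
pos 6: ACA -> R; peptide=VR
pos 9: UUA -> P; peptide=VRP
pos 12: AGU -> G; peptide=VRPG
pos 15: GCA -> R; peptide=VRPGR
pos 18: UGA -> STOP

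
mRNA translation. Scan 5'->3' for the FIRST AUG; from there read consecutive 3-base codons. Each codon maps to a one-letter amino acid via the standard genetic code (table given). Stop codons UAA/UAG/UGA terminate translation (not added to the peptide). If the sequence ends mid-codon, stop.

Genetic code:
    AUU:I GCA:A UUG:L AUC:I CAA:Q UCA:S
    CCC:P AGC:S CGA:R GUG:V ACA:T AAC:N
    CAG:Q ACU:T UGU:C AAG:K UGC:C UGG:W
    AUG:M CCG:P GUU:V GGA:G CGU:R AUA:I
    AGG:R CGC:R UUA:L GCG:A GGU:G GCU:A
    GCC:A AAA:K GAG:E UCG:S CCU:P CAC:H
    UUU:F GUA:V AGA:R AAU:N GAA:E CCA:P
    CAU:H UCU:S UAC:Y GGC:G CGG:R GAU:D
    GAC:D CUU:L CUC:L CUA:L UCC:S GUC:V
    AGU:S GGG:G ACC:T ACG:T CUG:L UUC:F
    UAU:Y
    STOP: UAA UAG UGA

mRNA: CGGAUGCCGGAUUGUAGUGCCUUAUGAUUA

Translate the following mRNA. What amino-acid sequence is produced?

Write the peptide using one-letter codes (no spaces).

Answer: MPDCSAL

Derivation:
start AUG at pos 3
pos 3: AUG -> M; peptide=M
pos 6: CCG -> P; peptide=MP
pos 9: GAU -> D; peptide=MPD
pos 12: UGU -> C; peptide=MPDC
pos 15: AGU -> S; peptide=MPDCS
pos 18: GCC -> A; peptide=MPDCSA
pos 21: UUA -> L; peptide=MPDCSAL
pos 24: UGA -> STOP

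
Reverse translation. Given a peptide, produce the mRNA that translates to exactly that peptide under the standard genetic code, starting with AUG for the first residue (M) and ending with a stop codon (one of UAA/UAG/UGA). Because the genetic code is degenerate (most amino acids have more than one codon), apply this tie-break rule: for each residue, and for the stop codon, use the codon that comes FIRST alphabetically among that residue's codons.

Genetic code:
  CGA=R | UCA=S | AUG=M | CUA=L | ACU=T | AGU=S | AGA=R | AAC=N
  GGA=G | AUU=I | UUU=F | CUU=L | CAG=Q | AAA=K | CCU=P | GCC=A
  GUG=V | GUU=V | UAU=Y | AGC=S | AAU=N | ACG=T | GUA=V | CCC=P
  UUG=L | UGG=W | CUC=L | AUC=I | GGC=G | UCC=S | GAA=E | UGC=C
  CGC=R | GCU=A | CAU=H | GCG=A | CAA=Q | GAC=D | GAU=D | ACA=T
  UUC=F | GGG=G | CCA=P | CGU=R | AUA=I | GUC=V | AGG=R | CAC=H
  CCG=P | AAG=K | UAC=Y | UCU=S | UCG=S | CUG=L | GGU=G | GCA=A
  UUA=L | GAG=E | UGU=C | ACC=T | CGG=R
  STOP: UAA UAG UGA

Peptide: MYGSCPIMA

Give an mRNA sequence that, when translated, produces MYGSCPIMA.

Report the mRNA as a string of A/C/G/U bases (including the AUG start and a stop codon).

residue 1: M -> AUG (start codon)
residue 2: Y codons sorted = UAC,UAU -> pick first = UAC
residue 3: G codons sorted = GGA,GGC,GGG,GGU -> pick first = GGA
residue 4: S codons sorted = AGC,AGU,UCA,UCC,UCG,UCU -> pick first = AGC
residue 5: C codons sorted = UGC,UGU -> pick first = UGC
residue 6: P codons sorted = CCA,CCC,CCG,CCU -> pick first = CCA
residue 7: I codons sorted = AUA,AUC,AUU -> pick first = AUA
residue 8: M -> AUG (only codon)
residue 9: A codons sorted = GCA,GCC,GCG,GCU -> pick first = GCA
terminator: stop codons sorted = UAA,UAG,UGA -> pick first = UAA

Answer: mRNA: AUGUACGGAAGCUGCCCAAUAAUGGCAUAA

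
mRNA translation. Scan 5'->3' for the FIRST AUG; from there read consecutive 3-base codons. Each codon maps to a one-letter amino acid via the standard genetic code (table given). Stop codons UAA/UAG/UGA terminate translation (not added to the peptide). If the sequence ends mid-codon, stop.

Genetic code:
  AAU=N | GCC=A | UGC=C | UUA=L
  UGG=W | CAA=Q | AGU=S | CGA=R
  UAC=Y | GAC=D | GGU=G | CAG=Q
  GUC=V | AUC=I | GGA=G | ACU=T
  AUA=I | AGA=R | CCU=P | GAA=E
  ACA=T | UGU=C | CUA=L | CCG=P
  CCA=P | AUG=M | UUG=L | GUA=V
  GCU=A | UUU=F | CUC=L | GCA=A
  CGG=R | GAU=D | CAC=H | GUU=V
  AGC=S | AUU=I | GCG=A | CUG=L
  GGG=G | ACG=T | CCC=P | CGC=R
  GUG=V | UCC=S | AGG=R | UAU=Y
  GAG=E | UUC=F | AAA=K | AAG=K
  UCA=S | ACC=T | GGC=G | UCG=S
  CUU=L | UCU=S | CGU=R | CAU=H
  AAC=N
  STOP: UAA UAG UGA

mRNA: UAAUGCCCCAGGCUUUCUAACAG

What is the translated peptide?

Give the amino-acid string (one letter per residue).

start AUG at pos 2
pos 2: AUG -> M; peptide=M
pos 5: CCC -> P; peptide=MP
pos 8: CAG -> Q; peptide=MPQ
pos 11: GCU -> A; peptide=MPQA
pos 14: UUC -> F; peptide=MPQAF
pos 17: UAA -> STOP

Answer: MPQAF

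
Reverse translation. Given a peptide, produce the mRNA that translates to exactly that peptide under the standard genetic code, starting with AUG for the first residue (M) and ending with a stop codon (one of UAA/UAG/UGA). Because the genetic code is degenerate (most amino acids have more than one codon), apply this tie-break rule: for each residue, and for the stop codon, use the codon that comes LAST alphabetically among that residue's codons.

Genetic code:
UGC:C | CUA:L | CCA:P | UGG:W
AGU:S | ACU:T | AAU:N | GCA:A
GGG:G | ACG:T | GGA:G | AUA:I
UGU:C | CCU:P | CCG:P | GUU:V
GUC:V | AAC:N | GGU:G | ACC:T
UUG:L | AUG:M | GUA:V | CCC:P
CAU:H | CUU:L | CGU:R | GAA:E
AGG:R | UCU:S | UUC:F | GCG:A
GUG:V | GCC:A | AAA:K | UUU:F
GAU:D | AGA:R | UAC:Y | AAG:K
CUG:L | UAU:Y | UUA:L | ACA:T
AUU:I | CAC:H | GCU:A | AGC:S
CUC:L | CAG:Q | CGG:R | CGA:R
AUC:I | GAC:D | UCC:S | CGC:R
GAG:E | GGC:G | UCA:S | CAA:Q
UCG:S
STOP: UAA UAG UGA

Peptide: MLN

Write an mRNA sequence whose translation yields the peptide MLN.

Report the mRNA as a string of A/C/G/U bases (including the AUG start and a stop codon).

residue 1: M -> AUG (start codon)
residue 2: L codons sorted = CUA,CUC,CUG,CUU,UUA,UUG -> pick last = UUG
residue 3: N codons sorted = AAC,AAU -> pick last = AAU
terminator: stop codons sorted = UAA,UAG,UGA -> pick last = UGA

Answer: mRNA: AUGUUGAAUUGA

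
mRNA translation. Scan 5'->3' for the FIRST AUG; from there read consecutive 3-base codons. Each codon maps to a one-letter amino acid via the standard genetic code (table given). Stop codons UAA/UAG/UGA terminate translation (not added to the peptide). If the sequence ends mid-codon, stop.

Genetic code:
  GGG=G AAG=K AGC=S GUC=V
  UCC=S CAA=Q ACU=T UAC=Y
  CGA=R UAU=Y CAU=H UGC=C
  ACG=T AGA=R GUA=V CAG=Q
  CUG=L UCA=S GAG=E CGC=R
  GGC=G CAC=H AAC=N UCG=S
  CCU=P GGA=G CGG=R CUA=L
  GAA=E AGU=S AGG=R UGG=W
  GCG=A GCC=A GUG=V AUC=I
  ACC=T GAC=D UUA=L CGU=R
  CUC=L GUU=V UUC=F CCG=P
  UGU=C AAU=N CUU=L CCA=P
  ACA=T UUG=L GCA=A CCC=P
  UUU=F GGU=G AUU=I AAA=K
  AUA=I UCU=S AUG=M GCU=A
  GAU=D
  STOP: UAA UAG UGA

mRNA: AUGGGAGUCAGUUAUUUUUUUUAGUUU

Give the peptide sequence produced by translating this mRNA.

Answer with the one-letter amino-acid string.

start AUG at pos 0
pos 0: AUG -> M; peptide=M
pos 3: GGA -> G; peptide=MG
pos 6: GUC -> V; peptide=MGV
pos 9: AGU -> S; peptide=MGVS
pos 12: UAU -> Y; peptide=MGVSY
pos 15: UUU -> F; peptide=MGVSYF
pos 18: UUU -> F; peptide=MGVSYFF
pos 21: UAG -> STOP

Answer: MGVSYFF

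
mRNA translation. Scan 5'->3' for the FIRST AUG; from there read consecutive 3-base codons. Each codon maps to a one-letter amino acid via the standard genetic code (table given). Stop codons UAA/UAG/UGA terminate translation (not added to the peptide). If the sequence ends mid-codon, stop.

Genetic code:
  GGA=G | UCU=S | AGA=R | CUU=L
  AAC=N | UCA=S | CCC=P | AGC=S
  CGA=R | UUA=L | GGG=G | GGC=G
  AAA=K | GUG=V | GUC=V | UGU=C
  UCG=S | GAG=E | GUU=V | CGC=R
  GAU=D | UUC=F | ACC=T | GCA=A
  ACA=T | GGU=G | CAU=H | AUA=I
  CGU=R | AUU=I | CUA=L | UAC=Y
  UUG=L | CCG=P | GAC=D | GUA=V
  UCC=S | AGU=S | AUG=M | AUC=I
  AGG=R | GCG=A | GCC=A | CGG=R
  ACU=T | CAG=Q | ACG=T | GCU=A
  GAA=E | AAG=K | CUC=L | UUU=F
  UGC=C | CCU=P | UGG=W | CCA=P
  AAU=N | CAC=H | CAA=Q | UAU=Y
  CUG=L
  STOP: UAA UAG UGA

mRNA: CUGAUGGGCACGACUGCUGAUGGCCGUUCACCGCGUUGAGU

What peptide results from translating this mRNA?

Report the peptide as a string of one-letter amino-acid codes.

Answer: MGTTADGRSPR

Derivation:
start AUG at pos 3
pos 3: AUG -> M; peptide=M
pos 6: GGC -> G; peptide=MG
pos 9: ACG -> T; peptide=MGT
pos 12: ACU -> T; peptide=MGTT
pos 15: GCU -> A; peptide=MGTTA
pos 18: GAU -> D; peptide=MGTTAD
pos 21: GGC -> G; peptide=MGTTADG
pos 24: CGU -> R; peptide=MGTTADGR
pos 27: UCA -> S; peptide=MGTTADGRS
pos 30: CCG -> P; peptide=MGTTADGRSP
pos 33: CGU -> R; peptide=MGTTADGRSPR
pos 36: UGA -> STOP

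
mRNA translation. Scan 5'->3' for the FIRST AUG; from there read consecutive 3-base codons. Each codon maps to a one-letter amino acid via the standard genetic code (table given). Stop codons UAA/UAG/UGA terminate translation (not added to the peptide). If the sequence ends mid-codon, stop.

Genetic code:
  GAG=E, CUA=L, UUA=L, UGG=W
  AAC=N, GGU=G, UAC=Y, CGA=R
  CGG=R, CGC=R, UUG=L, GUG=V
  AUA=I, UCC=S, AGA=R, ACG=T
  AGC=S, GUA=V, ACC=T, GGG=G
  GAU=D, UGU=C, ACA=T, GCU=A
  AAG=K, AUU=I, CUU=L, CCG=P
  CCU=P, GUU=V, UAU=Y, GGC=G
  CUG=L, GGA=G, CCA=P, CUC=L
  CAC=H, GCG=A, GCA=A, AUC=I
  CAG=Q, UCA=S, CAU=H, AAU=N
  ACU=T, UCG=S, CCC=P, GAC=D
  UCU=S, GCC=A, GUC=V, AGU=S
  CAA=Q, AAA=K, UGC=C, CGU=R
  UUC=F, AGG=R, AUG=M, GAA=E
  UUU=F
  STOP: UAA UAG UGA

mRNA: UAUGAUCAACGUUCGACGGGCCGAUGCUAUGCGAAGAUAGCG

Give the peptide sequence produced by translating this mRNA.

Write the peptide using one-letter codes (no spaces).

Answer: MINVRRADAMRR

Derivation:
start AUG at pos 1
pos 1: AUG -> M; peptide=M
pos 4: AUC -> I; peptide=MI
pos 7: AAC -> N; peptide=MIN
pos 10: GUU -> V; peptide=MINV
pos 13: CGA -> R; peptide=MINVR
pos 16: CGG -> R; peptide=MINVRR
pos 19: GCC -> A; peptide=MINVRRA
pos 22: GAU -> D; peptide=MINVRRAD
pos 25: GCU -> A; peptide=MINVRRADA
pos 28: AUG -> M; peptide=MINVRRADAM
pos 31: CGA -> R; peptide=MINVRRADAMR
pos 34: AGA -> R; peptide=MINVRRADAMRR
pos 37: UAG -> STOP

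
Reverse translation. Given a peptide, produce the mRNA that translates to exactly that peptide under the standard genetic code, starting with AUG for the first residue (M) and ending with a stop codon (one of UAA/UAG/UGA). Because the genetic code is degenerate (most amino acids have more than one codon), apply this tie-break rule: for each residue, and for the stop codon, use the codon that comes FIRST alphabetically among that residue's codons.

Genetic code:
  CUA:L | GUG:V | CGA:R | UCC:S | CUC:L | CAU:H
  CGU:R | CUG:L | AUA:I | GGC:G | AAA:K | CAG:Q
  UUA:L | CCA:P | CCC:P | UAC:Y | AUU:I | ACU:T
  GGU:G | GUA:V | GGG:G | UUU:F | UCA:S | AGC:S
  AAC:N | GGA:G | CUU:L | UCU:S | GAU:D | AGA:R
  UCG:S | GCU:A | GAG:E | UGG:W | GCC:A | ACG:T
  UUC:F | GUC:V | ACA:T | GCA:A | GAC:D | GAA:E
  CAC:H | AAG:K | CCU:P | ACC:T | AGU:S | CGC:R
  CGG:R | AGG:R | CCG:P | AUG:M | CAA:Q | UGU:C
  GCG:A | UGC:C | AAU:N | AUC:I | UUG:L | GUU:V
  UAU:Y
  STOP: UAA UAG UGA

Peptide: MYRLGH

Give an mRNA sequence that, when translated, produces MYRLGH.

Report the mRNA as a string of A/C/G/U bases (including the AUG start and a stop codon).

residue 1: M -> AUG (start codon)
residue 2: Y codons sorted = UAC,UAU -> pick first = UAC
residue 3: R codons sorted = AGA,AGG,CGA,CGC,CGG,CGU -> pick first = AGA
residue 4: L codons sorted = CUA,CUC,CUG,CUU,UUA,UUG -> pick first = CUA
residue 5: G codons sorted = GGA,GGC,GGG,GGU -> pick first = GGA
residue 6: H codons sorted = CAC,CAU -> pick first = CAC
terminator: stop codons sorted = UAA,UAG,UGA -> pick first = UAA

Answer: mRNA: AUGUACAGACUAGGACACUAA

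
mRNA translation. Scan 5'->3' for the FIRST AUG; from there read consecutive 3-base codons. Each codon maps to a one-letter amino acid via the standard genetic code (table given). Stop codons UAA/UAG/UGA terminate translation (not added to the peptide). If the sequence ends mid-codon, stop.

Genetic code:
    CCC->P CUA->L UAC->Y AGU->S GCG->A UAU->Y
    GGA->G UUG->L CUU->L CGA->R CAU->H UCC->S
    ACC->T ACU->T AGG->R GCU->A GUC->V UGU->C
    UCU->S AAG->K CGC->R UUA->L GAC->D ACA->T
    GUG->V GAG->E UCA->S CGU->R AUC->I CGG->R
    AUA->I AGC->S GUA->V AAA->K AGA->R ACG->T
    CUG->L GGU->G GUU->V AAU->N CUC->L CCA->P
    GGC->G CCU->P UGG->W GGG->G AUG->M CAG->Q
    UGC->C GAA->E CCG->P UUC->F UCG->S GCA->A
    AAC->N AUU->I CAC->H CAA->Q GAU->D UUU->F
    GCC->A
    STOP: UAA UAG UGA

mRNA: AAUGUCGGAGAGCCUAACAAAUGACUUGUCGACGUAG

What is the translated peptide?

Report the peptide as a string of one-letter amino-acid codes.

start AUG at pos 1
pos 1: AUG -> M; peptide=M
pos 4: UCG -> S; peptide=MS
pos 7: GAG -> E; peptide=MSE
pos 10: AGC -> S; peptide=MSES
pos 13: CUA -> L; peptide=MSESL
pos 16: ACA -> T; peptide=MSESLT
pos 19: AAU -> N; peptide=MSESLTN
pos 22: GAC -> D; peptide=MSESLTND
pos 25: UUG -> L; peptide=MSESLTNDL
pos 28: UCG -> S; peptide=MSESLTNDLS
pos 31: ACG -> T; peptide=MSESLTNDLST
pos 34: UAG -> STOP

Answer: MSESLTNDLST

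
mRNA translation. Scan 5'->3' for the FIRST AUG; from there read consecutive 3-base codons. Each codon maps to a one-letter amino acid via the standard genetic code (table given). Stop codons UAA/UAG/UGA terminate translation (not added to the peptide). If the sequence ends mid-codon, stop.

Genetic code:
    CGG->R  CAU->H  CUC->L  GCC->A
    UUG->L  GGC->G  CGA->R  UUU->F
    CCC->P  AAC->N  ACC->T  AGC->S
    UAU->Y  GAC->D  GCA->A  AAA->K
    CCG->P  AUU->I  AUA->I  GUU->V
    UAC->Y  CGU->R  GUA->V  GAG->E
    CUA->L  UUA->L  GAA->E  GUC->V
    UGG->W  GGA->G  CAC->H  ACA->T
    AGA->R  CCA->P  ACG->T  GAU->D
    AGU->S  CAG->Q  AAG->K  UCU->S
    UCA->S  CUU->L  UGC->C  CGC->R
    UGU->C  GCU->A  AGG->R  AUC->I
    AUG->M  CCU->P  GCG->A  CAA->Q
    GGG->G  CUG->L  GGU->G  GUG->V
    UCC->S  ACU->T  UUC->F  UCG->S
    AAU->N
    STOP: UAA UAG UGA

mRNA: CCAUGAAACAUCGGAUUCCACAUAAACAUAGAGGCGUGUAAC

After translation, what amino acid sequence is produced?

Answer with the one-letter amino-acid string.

start AUG at pos 2
pos 2: AUG -> M; peptide=M
pos 5: AAA -> K; peptide=MK
pos 8: CAU -> H; peptide=MKH
pos 11: CGG -> R; peptide=MKHR
pos 14: AUU -> I; peptide=MKHRI
pos 17: CCA -> P; peptide=MKHRIP
pos 20: CAU -> H; peptide=MKHRIPH
pos 23: AAA -> K; peptide=MKHRIPHK
pos 26: CAU -> H; peptide=MKHRIPHKH
pos 29: AGA -> R; peptide=MKHRIPHKHR
pos 32: GGC -> G; peptide=MKHRIPHKHRG
pos 35: GUG -> V; peptide=MKHRIPHKHRGV
pos 38: UAA -> STOP

Answer: MKHRIPHKHRGV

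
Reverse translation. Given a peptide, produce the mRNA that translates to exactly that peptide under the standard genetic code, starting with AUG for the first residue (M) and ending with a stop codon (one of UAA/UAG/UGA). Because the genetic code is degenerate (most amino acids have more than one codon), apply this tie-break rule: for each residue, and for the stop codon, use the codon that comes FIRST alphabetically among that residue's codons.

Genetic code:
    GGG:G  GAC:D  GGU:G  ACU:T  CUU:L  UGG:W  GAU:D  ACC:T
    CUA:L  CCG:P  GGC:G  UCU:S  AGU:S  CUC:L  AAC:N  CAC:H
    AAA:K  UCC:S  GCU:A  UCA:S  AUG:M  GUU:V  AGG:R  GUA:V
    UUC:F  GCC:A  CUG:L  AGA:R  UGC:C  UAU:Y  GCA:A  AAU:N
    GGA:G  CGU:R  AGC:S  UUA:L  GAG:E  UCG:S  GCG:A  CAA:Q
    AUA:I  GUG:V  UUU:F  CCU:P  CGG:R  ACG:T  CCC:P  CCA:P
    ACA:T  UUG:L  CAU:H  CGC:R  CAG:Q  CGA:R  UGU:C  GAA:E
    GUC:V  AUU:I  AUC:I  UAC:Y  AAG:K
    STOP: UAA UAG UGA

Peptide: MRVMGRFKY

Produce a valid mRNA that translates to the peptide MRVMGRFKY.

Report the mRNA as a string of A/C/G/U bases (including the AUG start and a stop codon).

Answer: mRNA: AUGAGAGUAAUGGGAAGAUUCAAAUACUAA

Derivation:
residue 1: M -> AUG (start codon)
residue 2: R codons sorted = AGA,AGG,CGA,CGC,CGG,CGU -> pick first = AGA
residue 3: V codons sorted = GUA,GUC,GUG,GUU -> pick first = GUA
residue 4: M -> AUG (only codon)
residue 5: G codons sorted = GGA,GGC,GGG,GGU -> pick first = GGA
residue 6: R codons sorted = AGA,AGG,CGA,CGC,CGG,CGU -> pick first = AGA
residue 7: F codons sorted = UUC,UUU -> pick first = UUC
residue 8: K codons sorted = AAA,AAG -> pick first = AAA
residue 9: Y codons sorted = UAC,UAU -> pick first = UAC
terminator: stop codons sorted = UAA,UAG,UGA -> pick first = UAA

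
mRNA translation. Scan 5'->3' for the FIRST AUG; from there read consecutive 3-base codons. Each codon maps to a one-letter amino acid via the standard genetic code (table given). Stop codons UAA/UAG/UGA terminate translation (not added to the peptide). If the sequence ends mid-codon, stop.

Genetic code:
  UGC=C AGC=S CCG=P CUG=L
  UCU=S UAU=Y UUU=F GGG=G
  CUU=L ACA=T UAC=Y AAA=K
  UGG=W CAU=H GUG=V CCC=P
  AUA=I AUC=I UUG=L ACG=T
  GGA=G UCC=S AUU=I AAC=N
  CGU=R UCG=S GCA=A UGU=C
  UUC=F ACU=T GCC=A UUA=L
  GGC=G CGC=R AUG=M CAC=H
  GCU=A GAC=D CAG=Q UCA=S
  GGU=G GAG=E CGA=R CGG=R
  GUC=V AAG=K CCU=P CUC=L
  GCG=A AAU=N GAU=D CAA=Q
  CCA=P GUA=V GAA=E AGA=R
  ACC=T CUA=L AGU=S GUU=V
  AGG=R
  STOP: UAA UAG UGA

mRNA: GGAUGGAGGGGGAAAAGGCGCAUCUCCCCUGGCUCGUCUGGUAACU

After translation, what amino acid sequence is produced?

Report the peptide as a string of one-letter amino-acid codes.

Answer: MEGEKAHLPWLVW

Derivation:
start AUG at pos 2
pos 2: AUG -> M; peptide=M
pos 5: GAG -> E; peptide=ME
pos 8: GGG -> G; peptide=MEG
pos 11: GAA -> E; peptide=MEGE
pos 14: AAG -> K; peptide=MEGEK
pos 17: GCG -> A; peptide=MEGEKA
pos 20: CAU -> H; peptide=MEGEKAH
pos 23: CUC -> L; peptide=MEGEKAHL
pos 26: CCC -> P; peptide=MEGEKAHLP
pos 29: UGG -> W; peptide=MEGEKAHLPW
pos 32: CUC -> L; peptide=MEGEKAHLPWL
pos 35: GUC -> V; peptide=MEGEKAHLPWLV
pos 38: UGG -> W; peptide=MEGEKAHLPWLVW
pos 41: UAA -> STOP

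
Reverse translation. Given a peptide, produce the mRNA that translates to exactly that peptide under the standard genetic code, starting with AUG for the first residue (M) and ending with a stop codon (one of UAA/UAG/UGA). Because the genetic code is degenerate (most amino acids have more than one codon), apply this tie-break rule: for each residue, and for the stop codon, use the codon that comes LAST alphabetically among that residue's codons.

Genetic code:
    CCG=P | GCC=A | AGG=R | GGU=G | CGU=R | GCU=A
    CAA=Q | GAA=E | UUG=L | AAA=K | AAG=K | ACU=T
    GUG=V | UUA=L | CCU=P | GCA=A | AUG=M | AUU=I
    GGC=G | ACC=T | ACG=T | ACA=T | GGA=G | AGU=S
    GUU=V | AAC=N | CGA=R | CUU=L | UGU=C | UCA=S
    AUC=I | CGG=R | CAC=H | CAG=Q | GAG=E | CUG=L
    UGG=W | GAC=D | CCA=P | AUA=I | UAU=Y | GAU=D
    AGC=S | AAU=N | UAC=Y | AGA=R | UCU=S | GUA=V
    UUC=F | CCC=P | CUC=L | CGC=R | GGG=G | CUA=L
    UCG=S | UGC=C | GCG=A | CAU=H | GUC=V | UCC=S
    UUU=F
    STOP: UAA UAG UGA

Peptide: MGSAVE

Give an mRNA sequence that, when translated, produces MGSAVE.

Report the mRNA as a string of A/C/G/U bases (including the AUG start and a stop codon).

Answer: mRNA: AUGGGUUCUGCUGUUGAGUGA

Derivation:
residue 1: M -> AUG (start codon)
residue 2: G codons sorted = GGA,GGC,GGG,GGU -> pick last = GGU
residue 3: S codons sorted = AGC,AGU,UCA,UCC,UCG,UCU -> pick last = UCU
residue 4: A codons sorted = GCA,GCC,GCG,GCU -> pick last = GCU
residue 5: V codons sorted = GUA,GUC,GUG,GUU -> pick last = GUU
residue 6: E codons sorted = GAA,GAG -> pick last = GAG
terminator: stop codons sorted = UAA,UAG,UGA -> pick last = UGA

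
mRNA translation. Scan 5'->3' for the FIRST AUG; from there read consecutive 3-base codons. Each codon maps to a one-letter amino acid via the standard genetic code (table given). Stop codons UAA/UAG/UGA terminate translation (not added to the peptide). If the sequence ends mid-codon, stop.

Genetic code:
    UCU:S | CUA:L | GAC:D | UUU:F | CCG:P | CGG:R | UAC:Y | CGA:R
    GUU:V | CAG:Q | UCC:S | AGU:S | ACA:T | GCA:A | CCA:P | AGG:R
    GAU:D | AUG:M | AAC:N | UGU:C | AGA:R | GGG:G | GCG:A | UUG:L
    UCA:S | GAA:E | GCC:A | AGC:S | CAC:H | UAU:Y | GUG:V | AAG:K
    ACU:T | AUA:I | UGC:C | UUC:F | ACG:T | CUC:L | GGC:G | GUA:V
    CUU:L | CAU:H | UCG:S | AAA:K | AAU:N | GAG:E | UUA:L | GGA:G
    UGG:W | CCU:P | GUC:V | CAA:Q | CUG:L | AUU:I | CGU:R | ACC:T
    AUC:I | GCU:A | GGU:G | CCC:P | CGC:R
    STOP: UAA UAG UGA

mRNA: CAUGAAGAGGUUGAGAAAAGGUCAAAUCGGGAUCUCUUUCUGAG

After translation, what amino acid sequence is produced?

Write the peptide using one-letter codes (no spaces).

Answer: MKRLRKGQIGISF

Derivation:
start AUG at pos 1
pos 1: AUG -> M; peptide=M
pos 4: AAG -> K; peptide=MK
pos 7: AGG -> R; peptide=MKR
pos 10: UUG -> L; peptide=MKRL
pos 13: AGA -> R; peptide=MKRLR
pos 16: AAA -> K; peptide=MKRLRK
pos 19: GGU -> G; peptide=MKRLRKG
pos 22: CAA -> Q; peptide=MKRLRKGQ
pos 25: AUC -> I; peptide=MKRLRKGQI
pos 28: GGG -> G; peptide=MKRLRKGQIG
pos 31: AUC -> I; peptide=MKRLRKGQIGI
pos 34: UCU -> S; peptide=MKRLRKGQIGIS
pos 37: UUC -> F; peptide=MKRLRKGQIGISF
pos 40: UGA -> STOP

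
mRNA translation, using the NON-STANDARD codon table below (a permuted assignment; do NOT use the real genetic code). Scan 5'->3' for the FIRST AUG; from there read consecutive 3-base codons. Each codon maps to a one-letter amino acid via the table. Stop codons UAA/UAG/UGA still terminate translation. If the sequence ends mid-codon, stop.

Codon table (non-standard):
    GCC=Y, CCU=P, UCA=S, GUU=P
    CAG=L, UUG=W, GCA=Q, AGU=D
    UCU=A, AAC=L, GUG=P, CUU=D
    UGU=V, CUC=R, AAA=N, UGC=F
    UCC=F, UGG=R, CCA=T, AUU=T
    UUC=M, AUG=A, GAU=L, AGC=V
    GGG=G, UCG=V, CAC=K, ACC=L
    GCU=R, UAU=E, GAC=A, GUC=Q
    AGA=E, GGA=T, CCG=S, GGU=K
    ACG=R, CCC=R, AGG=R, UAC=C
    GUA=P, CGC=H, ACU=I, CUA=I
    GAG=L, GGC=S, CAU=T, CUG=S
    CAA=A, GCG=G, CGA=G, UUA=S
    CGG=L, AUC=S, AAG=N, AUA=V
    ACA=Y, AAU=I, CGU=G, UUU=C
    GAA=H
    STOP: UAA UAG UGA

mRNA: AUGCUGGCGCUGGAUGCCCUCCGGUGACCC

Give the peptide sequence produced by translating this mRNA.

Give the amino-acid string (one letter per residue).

Answer: ASGSLYRL

Derivation:
start AUG at pos 0
pos 0: AUG -> A; peptide=A
pos 3: CUG -> S; peptide=AS
pos 6: GCG -> G; peptide=ASG
pos 9: CUG -> S; peptide=ASGS
pos 12: GAU -> L; peptide=ASGSL
pos 15: GCC -> Y; peptide=ASGSLY
pos 18: CUC -> R; peptide=ASGSLYR
pos 21: CGG -> L; peptide=ASGSLYRL
pos 24: UGA -> STOP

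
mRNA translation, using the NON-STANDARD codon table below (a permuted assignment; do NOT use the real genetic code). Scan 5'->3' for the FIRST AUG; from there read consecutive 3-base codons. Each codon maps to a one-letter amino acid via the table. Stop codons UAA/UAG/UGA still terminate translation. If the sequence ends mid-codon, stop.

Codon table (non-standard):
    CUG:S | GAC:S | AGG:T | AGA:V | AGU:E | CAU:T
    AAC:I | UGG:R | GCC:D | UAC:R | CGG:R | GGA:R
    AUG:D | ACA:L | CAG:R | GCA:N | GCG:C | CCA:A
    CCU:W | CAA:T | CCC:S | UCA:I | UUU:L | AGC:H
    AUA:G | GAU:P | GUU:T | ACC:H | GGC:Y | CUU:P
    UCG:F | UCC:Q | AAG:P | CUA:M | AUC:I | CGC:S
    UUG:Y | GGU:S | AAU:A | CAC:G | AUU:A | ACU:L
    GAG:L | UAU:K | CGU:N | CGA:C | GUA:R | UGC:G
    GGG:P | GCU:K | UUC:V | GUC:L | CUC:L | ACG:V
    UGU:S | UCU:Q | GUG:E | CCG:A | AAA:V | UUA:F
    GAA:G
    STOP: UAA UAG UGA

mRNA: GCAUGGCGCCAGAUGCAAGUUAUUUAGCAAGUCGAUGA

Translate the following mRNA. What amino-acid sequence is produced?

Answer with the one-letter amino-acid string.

Answer: DCAPNEKFNEC

Derivation:
start AUG at pos 2
pos 2: AUG -> D; peptide=D
pos 5: GCG -> C; peptide=DC
pos 8: CCA -> A; peptide=DCA
pos 11: GAU -> P; peptide=DCAP
pos 14: GCA -> N; peptide=DCAPN
pos 17: AGU -> E; peptide=DCAPNE
pos 20: UAU -> K; peptide=DCAPNEK
pos 23: UUA -> F; peptide=DCAPNEKF
pos 26: GCA -> N; peptide=DCAPNEKFN
pos 29: AGU -> E; peptide=DCAPNEKFNE
pos 32: CGA -> C; peptide=DCAPNEKFNEC
pos 35: UGA -> STOP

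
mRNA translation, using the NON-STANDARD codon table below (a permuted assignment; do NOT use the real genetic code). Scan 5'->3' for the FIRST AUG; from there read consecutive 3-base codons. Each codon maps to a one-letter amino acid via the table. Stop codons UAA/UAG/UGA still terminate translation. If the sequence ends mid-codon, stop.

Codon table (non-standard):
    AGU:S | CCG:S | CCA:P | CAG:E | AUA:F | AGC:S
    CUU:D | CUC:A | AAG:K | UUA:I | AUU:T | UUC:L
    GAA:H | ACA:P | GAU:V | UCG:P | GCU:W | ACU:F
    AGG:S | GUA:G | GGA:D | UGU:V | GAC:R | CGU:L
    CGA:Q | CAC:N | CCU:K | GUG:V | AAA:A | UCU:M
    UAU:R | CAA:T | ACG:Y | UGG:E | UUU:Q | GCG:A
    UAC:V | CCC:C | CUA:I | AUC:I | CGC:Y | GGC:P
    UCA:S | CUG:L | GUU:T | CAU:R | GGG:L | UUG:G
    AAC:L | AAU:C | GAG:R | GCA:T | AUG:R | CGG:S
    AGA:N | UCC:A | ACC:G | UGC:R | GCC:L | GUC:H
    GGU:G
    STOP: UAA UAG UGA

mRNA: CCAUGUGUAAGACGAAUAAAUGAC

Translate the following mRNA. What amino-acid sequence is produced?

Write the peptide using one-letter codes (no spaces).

Answer: RVKYCA

Derivation:
start AUG at pos 2
pos 2: AUG -> R; peptide=R
pos 5: UGU -> V; peptide=RV
pos 8: AAG -> K; peptide=RVK
pos 11: ACG -> Y; peptide=RVKY
pos 14: AAU -> C; peptide=RVKYC
pos 17: AAA -> A; peptide=RVKYCA
pos 20: UGA -> STOP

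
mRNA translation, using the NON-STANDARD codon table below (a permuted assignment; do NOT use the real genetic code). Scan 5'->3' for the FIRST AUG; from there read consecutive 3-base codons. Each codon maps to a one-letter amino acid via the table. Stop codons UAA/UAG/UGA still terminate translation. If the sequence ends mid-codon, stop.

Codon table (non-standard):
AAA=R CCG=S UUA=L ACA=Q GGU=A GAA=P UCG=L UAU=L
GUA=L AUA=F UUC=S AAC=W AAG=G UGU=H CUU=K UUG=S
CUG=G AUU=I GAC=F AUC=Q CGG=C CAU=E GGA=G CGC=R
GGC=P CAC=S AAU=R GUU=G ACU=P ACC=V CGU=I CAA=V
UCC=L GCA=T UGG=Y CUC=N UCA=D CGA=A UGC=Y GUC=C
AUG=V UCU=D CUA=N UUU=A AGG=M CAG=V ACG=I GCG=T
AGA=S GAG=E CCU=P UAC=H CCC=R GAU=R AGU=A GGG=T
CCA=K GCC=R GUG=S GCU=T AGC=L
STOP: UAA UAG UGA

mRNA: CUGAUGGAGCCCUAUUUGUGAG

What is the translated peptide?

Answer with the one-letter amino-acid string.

start AUG at pos 3
pos 3: AUG -> V; peptide=V
pos 6: GAG -> E; peptide=VE
pos 9: CCC -> R; peptide=VER
pos 12: UAU -> L; peptide=VERL
pos 15: UUG -> S; peptide=VERLS
pos 18: UGA -> STOP

Answer: VERLS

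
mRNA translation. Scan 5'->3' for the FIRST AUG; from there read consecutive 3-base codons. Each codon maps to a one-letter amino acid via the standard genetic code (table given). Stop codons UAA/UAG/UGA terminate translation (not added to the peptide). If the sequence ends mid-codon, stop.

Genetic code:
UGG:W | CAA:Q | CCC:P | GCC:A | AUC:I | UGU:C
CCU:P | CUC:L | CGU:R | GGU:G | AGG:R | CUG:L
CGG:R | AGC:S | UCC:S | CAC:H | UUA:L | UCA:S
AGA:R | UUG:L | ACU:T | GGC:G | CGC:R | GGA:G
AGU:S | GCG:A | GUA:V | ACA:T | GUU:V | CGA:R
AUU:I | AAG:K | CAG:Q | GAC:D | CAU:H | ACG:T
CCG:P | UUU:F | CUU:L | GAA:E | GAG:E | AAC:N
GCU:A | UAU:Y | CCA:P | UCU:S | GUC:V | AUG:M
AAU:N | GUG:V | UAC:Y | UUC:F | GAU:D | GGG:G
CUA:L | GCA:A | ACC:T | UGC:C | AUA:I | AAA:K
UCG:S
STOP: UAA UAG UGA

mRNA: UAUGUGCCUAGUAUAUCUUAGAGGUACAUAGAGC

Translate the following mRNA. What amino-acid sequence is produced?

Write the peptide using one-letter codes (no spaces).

start AUG at pos 1
pos 1: AUG -> M; peptide=M
pos 4: UGC -> C; peptide=MC
pos 7: CUA -> L; peptide=MCL
pos 10: GUA -> V; peptide=MCLV
pos 13: UAU -> Y; peptide=MCLVY
pos 16: CUU -> L; peptide=MCLVYL
pos 19: AGA -> R; peptide=MCLVYLR
pos 22: GGU -> G; peptide=MCLVYLRG
pos 25: ACA -> T; peptide=MCLVYLRGT
pos 28: UAG -> STOP

Answer: MCLVYLRGT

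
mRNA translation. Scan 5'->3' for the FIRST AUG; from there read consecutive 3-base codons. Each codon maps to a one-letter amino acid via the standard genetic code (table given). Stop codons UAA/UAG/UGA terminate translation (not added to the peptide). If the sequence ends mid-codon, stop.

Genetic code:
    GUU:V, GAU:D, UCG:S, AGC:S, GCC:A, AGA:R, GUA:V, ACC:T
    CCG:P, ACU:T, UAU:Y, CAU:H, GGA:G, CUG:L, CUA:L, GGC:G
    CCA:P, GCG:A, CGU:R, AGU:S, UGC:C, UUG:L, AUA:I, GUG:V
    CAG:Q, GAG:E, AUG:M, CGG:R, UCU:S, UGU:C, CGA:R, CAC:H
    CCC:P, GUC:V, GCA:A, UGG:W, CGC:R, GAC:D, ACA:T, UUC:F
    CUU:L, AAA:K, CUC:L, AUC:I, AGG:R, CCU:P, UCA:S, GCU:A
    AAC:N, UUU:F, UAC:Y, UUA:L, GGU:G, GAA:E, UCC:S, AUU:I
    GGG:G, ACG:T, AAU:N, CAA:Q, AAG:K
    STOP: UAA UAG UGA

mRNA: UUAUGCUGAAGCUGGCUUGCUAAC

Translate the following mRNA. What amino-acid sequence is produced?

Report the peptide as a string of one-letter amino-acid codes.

start AUG at pos 2
pos 2: AUG -> M; peptide=M
pos 5: CUG -> L; peptide=ML
pos 8: AAG -> K; peptide=MLK
pos 11: CUG -> L; peptide=MLKL
pos 14: GCU -> A; peptide=MLKLA
pos 17: UGC -> C; peptide=MLKLAC
pos 20: UAA -> STOP

Answer: MLKLAC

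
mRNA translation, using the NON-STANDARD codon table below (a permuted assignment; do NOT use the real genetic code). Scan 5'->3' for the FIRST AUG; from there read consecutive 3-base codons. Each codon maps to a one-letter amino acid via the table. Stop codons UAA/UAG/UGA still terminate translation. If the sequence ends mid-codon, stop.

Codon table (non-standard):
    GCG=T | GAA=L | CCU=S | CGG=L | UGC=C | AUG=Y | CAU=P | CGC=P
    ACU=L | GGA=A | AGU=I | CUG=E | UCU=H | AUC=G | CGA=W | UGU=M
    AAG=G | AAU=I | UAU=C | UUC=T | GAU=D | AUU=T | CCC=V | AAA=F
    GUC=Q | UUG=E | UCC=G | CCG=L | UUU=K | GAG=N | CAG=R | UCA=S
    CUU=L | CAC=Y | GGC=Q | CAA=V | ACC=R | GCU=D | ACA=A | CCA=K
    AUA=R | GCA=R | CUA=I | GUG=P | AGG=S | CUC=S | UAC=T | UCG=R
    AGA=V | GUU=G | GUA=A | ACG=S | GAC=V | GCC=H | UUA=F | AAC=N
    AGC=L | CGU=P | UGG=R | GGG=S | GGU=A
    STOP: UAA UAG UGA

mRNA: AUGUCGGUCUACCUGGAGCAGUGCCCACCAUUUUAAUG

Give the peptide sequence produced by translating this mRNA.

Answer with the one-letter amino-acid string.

start AUG at pos 0
pos 0: AUG -> Y; peptide=Y
pos 3: UCG -> R; peptide=YR
pos 6: GUC -> Q; peptide=YRQ
pos 9: UAC -> T; peptide=YRQT
pos 12: CUG -> E; peptide=YRQTE
pos 15: GAG -> N; peptide=YRQTEN
pos 18: CAG -> R; peptide=YRQTENR
pos 21: UGC -> C; peptide=YRQTENRC
pos 24: CCA -> K; peptide=YRQTENRCK
pos 27: CCA -> K; peptide=YRQTENRCKK
pos 30: UUU -> K; peptide=YRQTENRCKKK
pos 33: UAA -> STOP

Answer: YRQTENRCKKK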